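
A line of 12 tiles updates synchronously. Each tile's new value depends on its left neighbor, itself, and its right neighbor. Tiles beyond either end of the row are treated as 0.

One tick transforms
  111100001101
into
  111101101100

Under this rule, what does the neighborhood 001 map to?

At position 7 the neighborhood is 001; the next row has 0 there.

0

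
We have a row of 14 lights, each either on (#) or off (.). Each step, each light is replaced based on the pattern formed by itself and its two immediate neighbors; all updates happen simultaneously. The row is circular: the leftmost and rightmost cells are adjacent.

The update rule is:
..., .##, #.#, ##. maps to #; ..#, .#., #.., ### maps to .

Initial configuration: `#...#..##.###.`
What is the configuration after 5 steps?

#...##.#..###.

step 1: ..#....####.##
step 2: ....##.#..####
step 3: .##.###...#..#
step 4: #####.#.#.....
step 5: #...##.#..###.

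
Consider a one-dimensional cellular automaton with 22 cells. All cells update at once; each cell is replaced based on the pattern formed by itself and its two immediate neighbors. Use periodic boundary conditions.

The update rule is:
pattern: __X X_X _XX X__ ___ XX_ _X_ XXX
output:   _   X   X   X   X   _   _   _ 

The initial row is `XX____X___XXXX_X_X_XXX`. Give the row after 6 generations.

__XXX__XX_X___X_X_XX__
X_X__X_X_X_XX__X_XX_XX
_X_X__X_X_XX_X__XX_XX_
__X_X__X_XX_X_X_X_XX_X
X__X_X__XX_X_X_X_XX_X_
_X__X_X_X_X_X_X_XX_X_X

_X__X_X_X_X_X_X_XX_X_X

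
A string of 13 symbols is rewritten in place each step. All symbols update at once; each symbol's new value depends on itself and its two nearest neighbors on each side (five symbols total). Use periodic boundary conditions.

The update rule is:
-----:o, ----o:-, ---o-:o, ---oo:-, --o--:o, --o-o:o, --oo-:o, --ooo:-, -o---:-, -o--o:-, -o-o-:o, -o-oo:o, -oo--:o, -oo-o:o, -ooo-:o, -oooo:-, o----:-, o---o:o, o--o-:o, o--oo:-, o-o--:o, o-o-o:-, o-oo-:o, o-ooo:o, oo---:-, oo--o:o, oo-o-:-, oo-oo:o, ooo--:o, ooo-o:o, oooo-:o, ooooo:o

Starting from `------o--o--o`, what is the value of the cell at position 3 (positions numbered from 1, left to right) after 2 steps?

o

step 1: --oo-oo-oo-oo
step 2: o-ooooooooooo
position 3 holds o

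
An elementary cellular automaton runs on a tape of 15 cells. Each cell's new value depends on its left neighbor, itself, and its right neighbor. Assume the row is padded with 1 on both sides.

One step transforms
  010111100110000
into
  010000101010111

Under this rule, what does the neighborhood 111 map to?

At position 4 the neighborhood is 111; the next row has 0 there.

0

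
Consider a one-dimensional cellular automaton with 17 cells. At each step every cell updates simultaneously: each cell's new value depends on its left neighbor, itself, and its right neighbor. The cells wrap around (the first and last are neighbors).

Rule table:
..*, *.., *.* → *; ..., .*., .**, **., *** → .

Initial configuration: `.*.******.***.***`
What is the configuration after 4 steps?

*.*......*...*...
.*.*....*.*.*.*.*
*.*.*..*.*.*.*.*.
.*.*.**.*.*.*.*.*

.*.*.**.*.*.*.*.*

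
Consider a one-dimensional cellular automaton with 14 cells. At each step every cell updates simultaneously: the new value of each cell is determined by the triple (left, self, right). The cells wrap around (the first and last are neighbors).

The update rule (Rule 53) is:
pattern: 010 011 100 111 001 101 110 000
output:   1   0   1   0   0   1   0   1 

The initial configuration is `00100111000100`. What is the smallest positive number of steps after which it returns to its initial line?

28

10110000110111
01001110001000
01100001101111
10011100010000
11000011011110
00111000100001
10000110111101
01110001000010
00001101111011
11100010000100
00011011110110
11000100001001
00110111101100
10001000010011
01101111011000
00010000100111
11011110110000
00100001001110
10111101100001
01000010011100
01111011000011
10000100111000
11110110000110
00001001110001
11101100001101
00010011100010
11011000011011
00100111000100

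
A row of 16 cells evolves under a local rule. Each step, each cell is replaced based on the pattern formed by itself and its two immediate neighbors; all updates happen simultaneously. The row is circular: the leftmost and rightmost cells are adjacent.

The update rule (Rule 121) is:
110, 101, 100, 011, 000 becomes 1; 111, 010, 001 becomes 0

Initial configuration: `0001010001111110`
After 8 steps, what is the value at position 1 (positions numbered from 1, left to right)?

0

1100101101000011
0110011110111010
0111010011101101
1101101010111110
1111110101100011
0000011011111010
1111011110001101
0001110011101111
position 1 holds 0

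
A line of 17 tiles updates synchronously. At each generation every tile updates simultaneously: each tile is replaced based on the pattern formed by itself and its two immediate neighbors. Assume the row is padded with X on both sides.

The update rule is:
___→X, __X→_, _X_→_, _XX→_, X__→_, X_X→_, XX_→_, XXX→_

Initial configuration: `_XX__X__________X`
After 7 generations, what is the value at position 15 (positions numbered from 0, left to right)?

generation 1: _______XXXXXXXX__
generation 2: _XXXXX___________
generation 3: _______XXXXXXXXX_
generation 4: _XXXXX___________  (repeats generation 2; period 2)
generation 7: _______XXXXXXXXX_
position 15 holds X

X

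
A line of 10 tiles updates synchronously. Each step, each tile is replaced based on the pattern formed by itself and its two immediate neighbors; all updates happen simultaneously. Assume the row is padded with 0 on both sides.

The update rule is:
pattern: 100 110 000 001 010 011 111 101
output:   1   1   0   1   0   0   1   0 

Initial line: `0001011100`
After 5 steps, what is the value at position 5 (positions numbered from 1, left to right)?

0

0010001110
0101010111
1000000011
0100000101
1010001000
position 5 holds 0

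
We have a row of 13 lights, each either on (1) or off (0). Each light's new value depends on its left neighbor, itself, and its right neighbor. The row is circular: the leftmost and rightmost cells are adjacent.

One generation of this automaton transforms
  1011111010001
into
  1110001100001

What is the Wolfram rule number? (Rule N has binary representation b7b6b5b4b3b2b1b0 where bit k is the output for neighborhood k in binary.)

position 3: 111 → 0  (bit 7 = 0)
position 0: 110 → 1  (bit 6 = 1)
position 1: 101 → 1  (bit 5 = 1)
position 9: 100 → 0  (bit 4 = 0)
position 2: 011 → 1  (bit 3 = 1)
position 8: 010 → 0  (bit 2 = 0)
position 11: 001 → 0  (bit 1 = 0)
position 10: 000 → 0  (bit 0 = 0)
bits b7..b0 = 01101000 = 104

104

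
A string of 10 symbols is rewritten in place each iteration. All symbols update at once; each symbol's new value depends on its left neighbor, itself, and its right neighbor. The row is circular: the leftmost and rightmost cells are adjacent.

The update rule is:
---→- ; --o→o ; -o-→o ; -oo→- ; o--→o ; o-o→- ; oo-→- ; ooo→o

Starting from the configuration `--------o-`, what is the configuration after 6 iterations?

-------ooo
o-----o-o-
oo---oo-o-
--o-o---o-
-oo-oo-ooo
--------o-

--------o-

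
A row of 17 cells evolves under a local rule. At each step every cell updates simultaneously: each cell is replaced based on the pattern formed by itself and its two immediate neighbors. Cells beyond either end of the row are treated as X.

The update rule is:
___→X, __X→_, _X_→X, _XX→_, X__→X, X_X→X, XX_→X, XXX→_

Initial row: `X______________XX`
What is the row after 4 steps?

___________XXX___

XXXXXXXXXXXXXX___
_____________XXX_
XXXXXXXXXXXX___XX
___________XXX___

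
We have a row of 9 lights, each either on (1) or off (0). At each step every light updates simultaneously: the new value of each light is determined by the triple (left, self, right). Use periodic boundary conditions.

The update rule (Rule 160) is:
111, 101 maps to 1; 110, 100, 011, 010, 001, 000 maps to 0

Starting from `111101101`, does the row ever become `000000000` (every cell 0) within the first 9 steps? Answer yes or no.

step 1: 111010010
step 2: 010100001
step 3: 101000000
step 4: 010000000
step 5: 000000000
all cells are 0 at step 5

yes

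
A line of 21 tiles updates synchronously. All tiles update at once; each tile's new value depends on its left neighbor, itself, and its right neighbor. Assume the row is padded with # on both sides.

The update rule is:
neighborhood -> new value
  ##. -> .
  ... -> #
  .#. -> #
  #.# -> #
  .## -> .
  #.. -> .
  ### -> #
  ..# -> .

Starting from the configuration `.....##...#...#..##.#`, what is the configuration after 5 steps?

.###....#.#.#.#....#.
#.#..##.#######.##.##
.##....#.#####.#..#.#
#...##.##.###.##..##.
..#...#..#.#.#......#

..#...#..#.#.#......#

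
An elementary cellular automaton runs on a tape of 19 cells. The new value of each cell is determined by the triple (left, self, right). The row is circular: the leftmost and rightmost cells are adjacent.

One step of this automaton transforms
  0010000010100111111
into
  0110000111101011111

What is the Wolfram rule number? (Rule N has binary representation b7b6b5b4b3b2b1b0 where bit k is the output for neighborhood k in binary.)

230

position 14: 111 → 1  (bit 7 = 1)
position 18: 110 → 1  (bit 6 = 1)
position 9: 101 → 1  (bit 5 = 1)
position 0: 100 → 0  (bit 4 = 0)
position 13: 011 → 0  (bit 3 = 0)
position 2: 010 → 1  (bit 2 = 1)
position 1: 001 → 1  (bit 1 = 1)
position 4: 000 → 0  (bit 0 = 0)
bits b7..b0 = 11100110 = 230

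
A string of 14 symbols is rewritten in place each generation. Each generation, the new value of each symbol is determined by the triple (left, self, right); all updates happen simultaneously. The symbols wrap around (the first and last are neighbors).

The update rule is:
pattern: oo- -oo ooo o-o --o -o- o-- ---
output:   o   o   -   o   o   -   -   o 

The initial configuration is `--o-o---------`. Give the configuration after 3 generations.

oo-o--oooooooo
-oo--oo-------
ooo-ooo-oooooo

ooo-ooo-oooooo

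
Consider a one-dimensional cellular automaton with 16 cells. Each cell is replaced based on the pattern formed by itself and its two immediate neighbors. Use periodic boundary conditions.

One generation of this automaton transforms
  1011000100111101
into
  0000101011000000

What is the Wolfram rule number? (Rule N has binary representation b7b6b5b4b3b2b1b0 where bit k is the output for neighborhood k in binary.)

position 11: 111 → 0  (bit 7 = 0)
position 0: 110 → 0  (bit 6 = 0)
position 1: 101 → 0  (bit 5 = 0)
position 4: 100 → 1  (bit 4 = 1)
position 2: 011 → 0  (bit 3 = 0)
position 7: 010 → 0  (bit 2 = 0)
position 6: 001 → 1  (bit 1 = 1)
position 5: 000 → 0  (bit 0 = 0)
bits b7..b0 = 00010010 = 18

18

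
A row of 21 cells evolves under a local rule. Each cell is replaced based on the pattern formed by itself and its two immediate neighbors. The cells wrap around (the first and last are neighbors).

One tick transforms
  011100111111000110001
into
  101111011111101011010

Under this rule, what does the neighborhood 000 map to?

At position 13 the neighborhood is 000; the next row has 0 there.

0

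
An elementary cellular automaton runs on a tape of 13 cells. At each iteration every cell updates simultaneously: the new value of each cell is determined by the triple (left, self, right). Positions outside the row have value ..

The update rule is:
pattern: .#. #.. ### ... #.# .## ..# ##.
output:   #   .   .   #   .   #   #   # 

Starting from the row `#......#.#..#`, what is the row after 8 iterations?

#.######.#.##
#.#....#.#.##
#.#.####.#.##
#.#.#..#.#.##
#.#.#.##.#.##
#.#.#.##.#.##  (fixed point — unchanged through iteration 8)

#.#.#.##.#.##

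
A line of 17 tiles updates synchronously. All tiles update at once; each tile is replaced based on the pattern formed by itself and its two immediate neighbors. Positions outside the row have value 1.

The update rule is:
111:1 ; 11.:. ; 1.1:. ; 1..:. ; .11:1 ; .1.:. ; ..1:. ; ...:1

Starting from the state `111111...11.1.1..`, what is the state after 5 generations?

1..1.111...11..1.

11111..1.1.......
1111.......11111.
111..11111.1111..
11...1111..111...
1..1.111...11..1.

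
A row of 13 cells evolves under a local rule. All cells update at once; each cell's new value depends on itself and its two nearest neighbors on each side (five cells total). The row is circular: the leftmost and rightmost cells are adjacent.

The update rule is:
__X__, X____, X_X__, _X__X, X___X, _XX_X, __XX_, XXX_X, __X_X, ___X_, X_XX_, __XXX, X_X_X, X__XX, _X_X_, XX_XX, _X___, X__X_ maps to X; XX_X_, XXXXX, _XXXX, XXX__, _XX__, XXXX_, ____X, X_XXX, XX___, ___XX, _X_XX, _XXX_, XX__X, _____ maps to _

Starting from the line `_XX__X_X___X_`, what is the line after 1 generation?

XX__XXXXXXXXX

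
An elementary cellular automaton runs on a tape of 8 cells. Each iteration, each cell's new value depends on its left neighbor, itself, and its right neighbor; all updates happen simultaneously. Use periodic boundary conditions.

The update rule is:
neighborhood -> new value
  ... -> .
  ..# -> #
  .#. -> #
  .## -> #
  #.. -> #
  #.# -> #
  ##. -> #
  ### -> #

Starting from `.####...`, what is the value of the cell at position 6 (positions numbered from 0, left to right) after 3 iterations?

#

######..
########
########
position 6 holds #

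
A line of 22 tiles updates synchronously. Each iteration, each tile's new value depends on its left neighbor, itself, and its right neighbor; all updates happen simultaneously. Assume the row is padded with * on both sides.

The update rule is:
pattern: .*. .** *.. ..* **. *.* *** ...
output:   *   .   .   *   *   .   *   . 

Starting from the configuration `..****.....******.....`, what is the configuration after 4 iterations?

.*.***....*.*****....*
.*..**...**..****...*.
.*.*.*..*.*.*.***..**.
.*.*.*.**.*.*..**.*.*.

.*.*.*.**.*.*..**.*.*.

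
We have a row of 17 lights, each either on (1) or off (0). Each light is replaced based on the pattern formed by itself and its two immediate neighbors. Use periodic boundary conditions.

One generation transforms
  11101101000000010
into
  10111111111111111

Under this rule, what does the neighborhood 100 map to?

1

At position 8 the neighborhood is 100; the next row has 1 there.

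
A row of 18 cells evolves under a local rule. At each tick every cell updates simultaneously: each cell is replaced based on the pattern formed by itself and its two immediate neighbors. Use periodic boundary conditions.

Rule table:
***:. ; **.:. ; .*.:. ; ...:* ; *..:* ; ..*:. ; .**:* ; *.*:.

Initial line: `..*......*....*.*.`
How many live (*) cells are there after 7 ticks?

tick 1: *..*****..***....*
tick 2: .*.*....*.*..***.*
tick 3: ....***....*.*....
tick 4: ***.*..***....****
tick 5: .....*.*..***.*...
tick 6: ****....*.*....***
tick 7: ....***....***.*..
count of *: 7

7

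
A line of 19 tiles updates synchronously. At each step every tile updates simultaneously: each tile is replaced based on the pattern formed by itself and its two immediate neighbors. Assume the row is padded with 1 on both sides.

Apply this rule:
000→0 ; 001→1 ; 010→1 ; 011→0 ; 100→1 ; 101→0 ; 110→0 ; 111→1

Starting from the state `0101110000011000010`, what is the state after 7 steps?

1010000011010110111

step 1: 0100101000100100110
step 2: 0111101101111111000
step 3: 0011000000111110101
step 4: 1100100001011100100
step 5: 1011110011001011111
step 6: 0001101100111001111
step 7: 1010000011010110111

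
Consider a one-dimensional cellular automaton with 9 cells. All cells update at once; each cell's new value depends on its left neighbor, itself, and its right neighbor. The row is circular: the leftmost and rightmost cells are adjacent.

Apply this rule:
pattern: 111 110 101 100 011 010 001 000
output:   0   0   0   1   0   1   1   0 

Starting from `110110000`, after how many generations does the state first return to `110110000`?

4

generation 1: 000001001
generation 2: 100011111
generation 3: 010100000
generation 4: 110110000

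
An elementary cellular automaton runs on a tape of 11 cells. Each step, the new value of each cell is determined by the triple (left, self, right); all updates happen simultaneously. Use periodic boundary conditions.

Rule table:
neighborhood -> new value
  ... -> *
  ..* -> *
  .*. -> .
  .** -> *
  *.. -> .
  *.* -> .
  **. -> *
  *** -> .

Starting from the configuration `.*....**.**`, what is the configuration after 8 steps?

...*****.**
.***...*.**
.*.*.**..**
.....**.***
.******.*.*
.*....*....
*..***..***
*.**.*.**..

*.**.*.**..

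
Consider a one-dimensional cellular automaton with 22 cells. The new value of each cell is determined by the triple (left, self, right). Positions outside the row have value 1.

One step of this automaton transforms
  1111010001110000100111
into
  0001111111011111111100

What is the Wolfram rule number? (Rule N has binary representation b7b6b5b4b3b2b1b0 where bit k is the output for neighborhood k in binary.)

127

position 0: 111 → 0  (bit 7 = 0)
position 3: 110 → 1  (bit 6 = 1)
position 4: 101 → 1  (bit 5 = 1)
position 6: 100 → 1  (bit 4 = 1)
position 9: 011 → 1  (bit 3 = 1)
position 5: 010 → 1  (bit 2 = 1)
position 8: 001 → 1  (bit 1 = 1)
position 7: 000 → 1  (bit 0 = 1)
bits b7..b0 = 01111111 = 127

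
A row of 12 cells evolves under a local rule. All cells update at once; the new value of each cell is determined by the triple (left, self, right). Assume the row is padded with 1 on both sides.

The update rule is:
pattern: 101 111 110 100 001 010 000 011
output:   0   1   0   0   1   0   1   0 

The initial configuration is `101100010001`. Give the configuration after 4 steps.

000001100110
011110001000
001100110011
010001000101

010001000101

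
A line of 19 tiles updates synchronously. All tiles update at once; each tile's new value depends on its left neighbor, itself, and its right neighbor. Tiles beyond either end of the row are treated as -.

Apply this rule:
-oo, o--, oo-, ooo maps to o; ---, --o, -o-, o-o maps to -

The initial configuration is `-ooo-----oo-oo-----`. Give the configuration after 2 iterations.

-oooo----oo-ooo----
-ooooo---oo-oooo---

-ooooo---oo-oooo---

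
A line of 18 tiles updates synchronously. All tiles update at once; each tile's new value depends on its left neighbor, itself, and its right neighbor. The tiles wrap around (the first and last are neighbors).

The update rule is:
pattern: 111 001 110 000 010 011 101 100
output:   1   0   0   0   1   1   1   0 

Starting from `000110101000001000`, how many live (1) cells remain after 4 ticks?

4

tick 1: 000101111000001000
tick 2: 000111110000001000
tick 3: 000111100000001000
tick 4: 000111000000001000
count of 1: 4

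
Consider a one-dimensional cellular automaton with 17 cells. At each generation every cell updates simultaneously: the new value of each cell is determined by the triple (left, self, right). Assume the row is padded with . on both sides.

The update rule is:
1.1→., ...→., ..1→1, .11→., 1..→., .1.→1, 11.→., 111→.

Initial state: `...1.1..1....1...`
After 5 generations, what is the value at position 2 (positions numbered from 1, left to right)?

.

..11.1.11...11...
.1...1.....1.....
11..11....11.....
...1.....1.......
..11....11.......
position 2 holds .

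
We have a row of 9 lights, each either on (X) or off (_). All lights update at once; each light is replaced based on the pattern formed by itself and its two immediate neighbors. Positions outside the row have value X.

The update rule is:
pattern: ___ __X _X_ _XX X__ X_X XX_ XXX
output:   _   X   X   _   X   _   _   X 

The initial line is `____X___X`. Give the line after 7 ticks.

X__XXX_X_
_XX_X__X_
____XXXX_
X__X_XX__
_XXX___XX
__X_X_X_X
XXX_X_X__

XXX_X_X__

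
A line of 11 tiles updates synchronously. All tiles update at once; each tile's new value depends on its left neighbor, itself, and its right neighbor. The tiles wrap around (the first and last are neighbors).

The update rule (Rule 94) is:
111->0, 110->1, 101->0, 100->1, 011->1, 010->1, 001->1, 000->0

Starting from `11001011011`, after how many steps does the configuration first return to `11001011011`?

2

01111011010
11001011011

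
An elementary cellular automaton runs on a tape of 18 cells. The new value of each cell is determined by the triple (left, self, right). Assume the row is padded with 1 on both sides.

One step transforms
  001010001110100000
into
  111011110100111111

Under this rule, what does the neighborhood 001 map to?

At position 1 the neighborhood is 001; the next row has 1 there.

1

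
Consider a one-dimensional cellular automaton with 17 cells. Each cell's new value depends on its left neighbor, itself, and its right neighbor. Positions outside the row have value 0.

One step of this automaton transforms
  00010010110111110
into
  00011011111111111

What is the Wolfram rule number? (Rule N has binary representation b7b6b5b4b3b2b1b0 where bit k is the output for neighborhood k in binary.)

position 12: 111 → 1  (bit 7 = 1)
position 9: 110 → 1  (bit 6 = 1)
position 7: 101 → 1  (bit 5 = 1)
position 4: 100 → 1  (bit 4 = 1)
position 8: 011 → 1  (bit 3 = 1)
position 3: 010 → 1  (bit 2 = 1)
position 2: 001 → 0  (bit 1 = 0)
position 0: 000 → 0  (bit 0 = 0)
bits b7..b0 = 11111100 = 252

252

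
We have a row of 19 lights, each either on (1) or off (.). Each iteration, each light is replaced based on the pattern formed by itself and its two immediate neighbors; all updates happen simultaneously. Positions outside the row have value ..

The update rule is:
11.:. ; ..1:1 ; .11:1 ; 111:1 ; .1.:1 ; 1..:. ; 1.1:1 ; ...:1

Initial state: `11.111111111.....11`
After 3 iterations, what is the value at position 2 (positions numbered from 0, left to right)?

1

iteration 1: 1.111111111..11111.
iteration 2: 1111111111..11111..
iteration 3: 111111111..11111..1
position 2 holds 1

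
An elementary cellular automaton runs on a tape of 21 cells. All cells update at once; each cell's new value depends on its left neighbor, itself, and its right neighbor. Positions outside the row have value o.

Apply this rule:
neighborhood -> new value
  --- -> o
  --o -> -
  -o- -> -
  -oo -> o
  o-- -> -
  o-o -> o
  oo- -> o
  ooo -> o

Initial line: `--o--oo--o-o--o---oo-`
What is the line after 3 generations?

-----oo---o-----o-ooo
-ooo-oo-o---ooo--oooo
oooooooo--o-ooo--oooo

oooooooo--o-ooo--oooo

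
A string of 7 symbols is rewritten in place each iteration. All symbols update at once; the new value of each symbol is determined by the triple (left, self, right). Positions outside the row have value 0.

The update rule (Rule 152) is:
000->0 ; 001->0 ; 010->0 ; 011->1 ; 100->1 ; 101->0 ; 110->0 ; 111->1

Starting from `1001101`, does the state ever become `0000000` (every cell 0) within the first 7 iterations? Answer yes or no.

yes

iteration 1: 0101000
iteration 2: 0000100
iteration 3: 0000010
iteration 4: 0000001
iteration 5: 0000000
all cells are 0 at iteration 5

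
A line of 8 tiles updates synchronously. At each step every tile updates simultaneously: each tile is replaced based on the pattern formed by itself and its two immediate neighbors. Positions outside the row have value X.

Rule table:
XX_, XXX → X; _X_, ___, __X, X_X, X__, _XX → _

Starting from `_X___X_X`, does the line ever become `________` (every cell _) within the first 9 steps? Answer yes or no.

yes

________
all cells are _ at step 1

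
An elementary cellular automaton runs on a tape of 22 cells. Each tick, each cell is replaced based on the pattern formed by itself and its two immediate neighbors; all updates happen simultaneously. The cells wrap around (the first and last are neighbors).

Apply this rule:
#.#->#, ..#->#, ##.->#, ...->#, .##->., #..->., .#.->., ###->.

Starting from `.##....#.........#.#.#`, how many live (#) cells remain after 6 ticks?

10

tick 1: #.#.###..########.#.#.
tick 2: .#.#..#.#.......##.#.#
tick 3: #.#..#.#..######.##.#.
tick 4: .#..#.#..#.....##.##.#
tick 5: #..#.#..#..####.##.##.
tick 6: ..#.#..#..#...##.##.##
count of #: 10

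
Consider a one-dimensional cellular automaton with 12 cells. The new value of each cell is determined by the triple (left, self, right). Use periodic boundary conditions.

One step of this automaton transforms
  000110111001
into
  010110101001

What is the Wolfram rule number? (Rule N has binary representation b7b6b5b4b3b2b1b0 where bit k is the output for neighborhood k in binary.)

position 7: 111 → 0  (bit 7 = 0)
position 4: 110 → 1  (bit 6 = 1)
position 5: 101 → 0  (bit 5 = 0)
position 0: 100 → 0  (bit 4 = 0)
position 3: 011 → 1  (bit 3 = 1)
position 11: 010 → 1  (bit 2 = 1)
position 2: 001 → 0  (bit 1 = 0)
position 1: 000 → 1  (bit 0 = 1)
bits b7..b0 = 01001101 = 77

77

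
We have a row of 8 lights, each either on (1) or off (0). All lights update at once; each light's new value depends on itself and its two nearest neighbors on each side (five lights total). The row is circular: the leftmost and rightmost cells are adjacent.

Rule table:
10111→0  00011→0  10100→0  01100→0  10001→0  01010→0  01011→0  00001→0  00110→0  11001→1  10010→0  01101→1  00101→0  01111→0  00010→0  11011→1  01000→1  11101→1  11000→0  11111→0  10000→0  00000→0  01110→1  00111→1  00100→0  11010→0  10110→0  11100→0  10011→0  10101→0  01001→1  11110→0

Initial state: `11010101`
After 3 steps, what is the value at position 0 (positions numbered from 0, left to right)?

step 1: 11000000
step 2: 00000000
step 3: 00000000
position 0 holds 0

0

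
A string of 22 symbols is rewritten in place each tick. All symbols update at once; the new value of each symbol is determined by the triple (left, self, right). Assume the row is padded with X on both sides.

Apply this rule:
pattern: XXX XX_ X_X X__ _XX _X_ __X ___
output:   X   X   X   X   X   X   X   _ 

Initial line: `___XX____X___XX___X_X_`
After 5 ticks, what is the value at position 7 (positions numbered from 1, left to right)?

X

X_XXXX__XXX_XXXX_XXXXX
XXXXXXXXXXXXXXXXXXXXXX
XXXXXXXXXXXXXXXXXXXXXX  (fixed point — unchanged through tick 5)
position 7 holds X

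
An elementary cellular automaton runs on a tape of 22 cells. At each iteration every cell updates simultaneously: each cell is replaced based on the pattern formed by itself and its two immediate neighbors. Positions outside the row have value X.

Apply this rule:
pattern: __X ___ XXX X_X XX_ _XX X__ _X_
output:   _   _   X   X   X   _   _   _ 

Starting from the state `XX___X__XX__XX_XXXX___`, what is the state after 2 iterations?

XX____________XX_XX___

XX_______X___XX_XXX___
XX____________XX_XX___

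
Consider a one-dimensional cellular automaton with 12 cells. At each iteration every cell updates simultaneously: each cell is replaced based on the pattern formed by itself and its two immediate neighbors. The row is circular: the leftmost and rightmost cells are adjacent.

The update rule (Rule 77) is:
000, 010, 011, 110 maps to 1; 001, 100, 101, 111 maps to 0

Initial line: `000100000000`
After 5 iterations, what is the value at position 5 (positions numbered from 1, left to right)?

0

iteration 1: 110101111111
iteration 2: 010101000000
iteration 3: 010101011111
iteration 4: 010101010001
iteration 5: 010101010101
position 5 holds 0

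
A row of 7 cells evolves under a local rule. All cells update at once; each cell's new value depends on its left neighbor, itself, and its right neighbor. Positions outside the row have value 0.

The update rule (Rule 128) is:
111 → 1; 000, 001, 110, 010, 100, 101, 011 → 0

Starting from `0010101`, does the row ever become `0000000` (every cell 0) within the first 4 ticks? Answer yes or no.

yes

tick 1: 0000000
all cells are 0 at tick 1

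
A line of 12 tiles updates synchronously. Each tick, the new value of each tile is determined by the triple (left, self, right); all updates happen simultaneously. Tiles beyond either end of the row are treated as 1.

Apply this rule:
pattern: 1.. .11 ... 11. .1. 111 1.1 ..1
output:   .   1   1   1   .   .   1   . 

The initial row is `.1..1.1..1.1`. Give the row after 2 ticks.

1....1....11
1.11...11.1.

1.11...11.1.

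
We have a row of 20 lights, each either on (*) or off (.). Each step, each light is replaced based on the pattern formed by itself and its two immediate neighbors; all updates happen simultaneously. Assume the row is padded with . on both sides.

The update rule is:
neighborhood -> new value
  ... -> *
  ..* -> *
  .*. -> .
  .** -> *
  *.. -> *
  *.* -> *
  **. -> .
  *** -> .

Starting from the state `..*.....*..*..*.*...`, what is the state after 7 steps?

step 1: **.*****.**.**.*.***
step 2: *.**....**.**.*.**..
step 3: .**.*****.**.*.**.**
step 4: **.**....**.*.**.**.
step 5: *.**.*****.*.**.**.*
step 6: .**.**....*.**.**.*.
step 7: **.**.****.**.**.*.*

**.**.****.**.**.*.*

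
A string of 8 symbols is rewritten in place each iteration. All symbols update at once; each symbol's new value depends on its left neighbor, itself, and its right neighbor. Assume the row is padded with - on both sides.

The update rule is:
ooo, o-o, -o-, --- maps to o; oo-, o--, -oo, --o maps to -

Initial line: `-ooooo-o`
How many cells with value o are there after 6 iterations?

5

--ooo-oo
o--o-o--
o--ooo-o
o---o-oo
o-o-oo--
oooo---o
count of o: 5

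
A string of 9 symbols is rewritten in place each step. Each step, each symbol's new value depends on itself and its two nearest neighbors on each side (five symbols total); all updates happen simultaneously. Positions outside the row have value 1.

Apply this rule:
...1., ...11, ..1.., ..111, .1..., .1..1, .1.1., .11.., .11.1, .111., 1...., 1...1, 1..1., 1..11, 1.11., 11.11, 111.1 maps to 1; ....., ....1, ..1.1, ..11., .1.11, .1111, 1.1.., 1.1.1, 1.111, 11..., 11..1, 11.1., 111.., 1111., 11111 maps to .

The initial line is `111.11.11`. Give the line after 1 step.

..11111..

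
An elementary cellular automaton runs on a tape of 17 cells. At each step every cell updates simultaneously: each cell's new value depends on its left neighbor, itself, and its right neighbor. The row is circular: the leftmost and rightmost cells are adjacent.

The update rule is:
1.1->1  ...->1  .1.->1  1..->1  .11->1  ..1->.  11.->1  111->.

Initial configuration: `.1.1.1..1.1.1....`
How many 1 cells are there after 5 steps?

9

step 1: .111111.111111111
step 2: 11....111.......1
step 3: .1111.1.1111111.1
step 4: 11..11111.....111
step 5: .11.1...11111.1..
count of 1: 9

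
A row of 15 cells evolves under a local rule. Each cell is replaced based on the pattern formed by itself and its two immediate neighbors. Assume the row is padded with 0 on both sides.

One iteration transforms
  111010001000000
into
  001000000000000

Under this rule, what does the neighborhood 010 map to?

0

At position 4 the neighborhood is 010; the next row has 0 there.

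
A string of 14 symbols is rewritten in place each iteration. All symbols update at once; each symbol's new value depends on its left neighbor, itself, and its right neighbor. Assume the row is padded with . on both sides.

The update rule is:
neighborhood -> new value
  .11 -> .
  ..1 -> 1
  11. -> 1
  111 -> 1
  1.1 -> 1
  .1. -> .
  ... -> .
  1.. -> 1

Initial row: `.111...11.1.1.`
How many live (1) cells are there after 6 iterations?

1.111.1.11.1.1
.1.111.1.11.1.
1.1.111.1.11.1
.1.1.111.1.11.
1.1.1.111.1.11
.1.1.1.111.1.1
count of 1: 8

8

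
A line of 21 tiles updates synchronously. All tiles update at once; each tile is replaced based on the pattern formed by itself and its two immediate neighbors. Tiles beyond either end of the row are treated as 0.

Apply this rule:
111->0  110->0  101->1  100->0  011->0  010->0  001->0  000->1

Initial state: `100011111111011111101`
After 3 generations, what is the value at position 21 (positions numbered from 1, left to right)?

1

001000000000100000010
100011111110001111000
001000000000100000011
position 21 holds 1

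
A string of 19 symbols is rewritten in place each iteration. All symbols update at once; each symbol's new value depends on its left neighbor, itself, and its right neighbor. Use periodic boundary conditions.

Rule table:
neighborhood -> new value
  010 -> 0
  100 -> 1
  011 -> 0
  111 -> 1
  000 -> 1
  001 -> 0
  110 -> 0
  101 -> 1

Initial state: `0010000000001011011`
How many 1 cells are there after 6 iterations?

8

1001111111100100100
0100111111010010010
0010011110101001001
1001001101010100100
0100100010101010010
0010011001010101001
count of 1: 8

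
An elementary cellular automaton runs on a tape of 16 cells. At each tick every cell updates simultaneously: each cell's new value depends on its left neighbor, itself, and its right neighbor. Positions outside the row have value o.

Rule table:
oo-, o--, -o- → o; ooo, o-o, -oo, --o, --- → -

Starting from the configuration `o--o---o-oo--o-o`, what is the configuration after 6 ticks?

oo-oo--o-oo-o-o-

oo-oo--o--oo-o--
-o--oo-oo--o-oo-
-oo--o--oo-o--o-
--oo-oo--o-oo-o-
o--o--oo-o--o-o-
oo-oo--o-oo-o-o-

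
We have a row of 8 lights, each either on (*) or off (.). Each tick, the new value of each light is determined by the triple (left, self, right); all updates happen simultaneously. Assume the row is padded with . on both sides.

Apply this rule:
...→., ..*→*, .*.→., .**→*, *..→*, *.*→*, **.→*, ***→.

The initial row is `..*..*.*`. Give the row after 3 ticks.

.*.**.*.
*.****.*
.**..**.

.**..**.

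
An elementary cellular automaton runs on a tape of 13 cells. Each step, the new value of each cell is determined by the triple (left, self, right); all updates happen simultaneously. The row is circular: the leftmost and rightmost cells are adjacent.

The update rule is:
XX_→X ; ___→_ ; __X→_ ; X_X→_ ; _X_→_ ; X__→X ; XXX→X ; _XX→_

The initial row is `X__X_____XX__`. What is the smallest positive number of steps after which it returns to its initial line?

13

_X__X_____XX_
__X__X_____XX
X__X__X_____X
XX__X__X_____
_XX__X__X____
__XX__X__X___
___XX__X__X__
____XX__X__X_
_____XX__X__X
X_____XX__X__
_X_____XX__X_
__X_____XX__X
X__X_____XX__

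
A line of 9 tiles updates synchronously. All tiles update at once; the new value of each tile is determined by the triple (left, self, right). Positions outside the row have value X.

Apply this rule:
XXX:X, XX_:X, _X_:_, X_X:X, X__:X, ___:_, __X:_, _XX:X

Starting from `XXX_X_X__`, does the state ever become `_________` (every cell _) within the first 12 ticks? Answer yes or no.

XXXX_X_X_
XXXXX_X_X
XXXXXX_XX
XXXXXXXXX
XXXXXXXXX  (fixed point — unchanged through tick 12)
tick 12 is XXXXXXXXX, still not uniform _

no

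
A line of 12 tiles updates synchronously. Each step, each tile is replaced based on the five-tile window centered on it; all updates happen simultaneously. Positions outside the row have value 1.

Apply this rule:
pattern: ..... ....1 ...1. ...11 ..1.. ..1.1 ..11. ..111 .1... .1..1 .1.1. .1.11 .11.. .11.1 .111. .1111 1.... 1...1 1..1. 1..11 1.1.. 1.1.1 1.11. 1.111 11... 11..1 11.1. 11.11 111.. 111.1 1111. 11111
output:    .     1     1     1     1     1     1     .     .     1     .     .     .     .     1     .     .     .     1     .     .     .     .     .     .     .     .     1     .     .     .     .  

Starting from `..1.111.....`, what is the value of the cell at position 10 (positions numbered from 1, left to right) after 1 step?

.11..1....11
position 10 holds .

.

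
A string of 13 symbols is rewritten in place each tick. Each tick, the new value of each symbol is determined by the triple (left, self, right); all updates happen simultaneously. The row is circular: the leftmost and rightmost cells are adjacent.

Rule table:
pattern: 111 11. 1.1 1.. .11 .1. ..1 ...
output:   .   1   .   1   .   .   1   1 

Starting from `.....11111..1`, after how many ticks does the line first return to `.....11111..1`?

tick 1: 11111....111.
tick 2: ....11111..1.
tick 3: 1111....111.1
tick 4: ...11111..1..
tick 5: 111....111.11
tick 6: ..11111..1...
tick 7: 11....111.111
tick 8: .11111..1....
tick 9: 1....111.1111
tick 10: 11111..1.....
tick 11: ....111.11111
tick 12: 1111..1.....1
tick 13: ...111.11111.
tick 14: 111..1.....11
tick 15: ..111.11111..
tick 16: 11..1.....111
tick 17: .111.11111...
tick 18: 1..1.....1111
tick 19: 111.11111....
tick 20: ..1.....11111
tick 21: 11.11111....1
tick 22: .1.....11111.
tick 23: 1.11111....11
tick 24: 1.....11111..
tick 25: .11111....111
tick 26: .....11111..1

26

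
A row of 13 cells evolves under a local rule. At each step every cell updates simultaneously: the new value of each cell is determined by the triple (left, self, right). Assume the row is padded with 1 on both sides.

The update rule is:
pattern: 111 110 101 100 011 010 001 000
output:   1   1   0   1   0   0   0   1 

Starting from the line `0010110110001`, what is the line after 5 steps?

1000010011100
1111001001110
1111100100110
1111110010010
1111111001000

1111111001000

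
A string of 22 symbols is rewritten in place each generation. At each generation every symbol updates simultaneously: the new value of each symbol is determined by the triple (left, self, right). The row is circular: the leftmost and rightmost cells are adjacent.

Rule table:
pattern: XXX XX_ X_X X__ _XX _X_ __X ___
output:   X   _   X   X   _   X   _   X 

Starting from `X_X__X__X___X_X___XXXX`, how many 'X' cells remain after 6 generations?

generation 1: _XXX_XX_XXX_XXXXX__XXX
generation 2: X_X_X__X_X_X_XXX_X__X_
generation 3: XXXXXX_XXXXXX_X_XXX_XX
generation 4: XXXXX_X_XXXX_XXX_X_X_X
generation 5: XXXX_XXX_XX_X_X_XXXXX_
generation 6: _XX_X_X_X__XXXXX_XXX_X
count of X: 14

14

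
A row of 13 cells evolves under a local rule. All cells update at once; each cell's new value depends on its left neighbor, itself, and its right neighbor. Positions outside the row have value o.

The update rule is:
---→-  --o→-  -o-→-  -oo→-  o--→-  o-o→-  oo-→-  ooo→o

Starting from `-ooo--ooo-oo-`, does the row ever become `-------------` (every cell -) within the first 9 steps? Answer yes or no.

--o----o-----
-------------
all cells are - at step 2

yes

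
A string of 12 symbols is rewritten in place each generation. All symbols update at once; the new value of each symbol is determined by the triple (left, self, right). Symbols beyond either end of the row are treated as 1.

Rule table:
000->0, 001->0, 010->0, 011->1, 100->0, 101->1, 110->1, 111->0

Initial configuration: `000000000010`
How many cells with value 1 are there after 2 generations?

generation 1: 000000000001
generation 2: 000000000001
count of 1: 1

1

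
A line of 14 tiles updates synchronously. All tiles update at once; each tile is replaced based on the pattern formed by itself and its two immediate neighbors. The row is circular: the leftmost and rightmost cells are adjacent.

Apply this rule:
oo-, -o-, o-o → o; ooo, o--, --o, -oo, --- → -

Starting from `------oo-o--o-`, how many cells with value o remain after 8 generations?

-------ooo--o-
---------o--o-
---------o--o-  (fixed point — unchanged through generation 8)
count of o: 2

2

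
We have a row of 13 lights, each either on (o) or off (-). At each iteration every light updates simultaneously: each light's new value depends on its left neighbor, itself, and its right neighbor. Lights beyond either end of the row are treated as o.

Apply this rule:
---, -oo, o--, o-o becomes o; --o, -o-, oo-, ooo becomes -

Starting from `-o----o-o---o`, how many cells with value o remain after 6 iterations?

6

iteration 1: o-ooo--o-oo-o
iteration 2: -oo--o--oo-oo
iteration 3: oo-o--o-o-oo-
iteration 4: --o-o--o-oo-o
iteration 5: o--o-o--oo-oo
iteration 6: -o--o-o-o-oo-
count of o: 6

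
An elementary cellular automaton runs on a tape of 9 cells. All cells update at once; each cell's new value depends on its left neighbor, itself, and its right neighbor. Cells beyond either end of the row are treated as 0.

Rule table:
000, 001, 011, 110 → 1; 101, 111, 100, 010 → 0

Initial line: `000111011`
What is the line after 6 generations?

110101000

111101011
100100011
001001111
110011001
110111010
110101000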